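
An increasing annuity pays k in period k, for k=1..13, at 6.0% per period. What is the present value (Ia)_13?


(Ia)_n = sum_{k=1}^{n} k * v^k, v = 1/(1+i)
v = 0.943396
Sum computed term by term:
(Ia)_13 = 54.8156


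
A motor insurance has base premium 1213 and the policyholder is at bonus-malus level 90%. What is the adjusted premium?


adjusted = base * BM_level / 100
= 1213 * 90 / 100
= 1213 * 0.9
= 1091.7


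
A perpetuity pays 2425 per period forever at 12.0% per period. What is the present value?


PV = PMT / i
= 2425 / 0.12
= 20208.3333


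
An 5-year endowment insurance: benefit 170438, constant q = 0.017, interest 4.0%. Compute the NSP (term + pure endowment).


Term component = 12484.5035
Pure endowment = 5_p_x * v^5 * benefit = 0.917841 * 0.821927 * 170438 = 128578.1942
NSP = 141062.6977


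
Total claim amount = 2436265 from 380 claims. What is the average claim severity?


severity = total / number
= 2436265 / 380
= 6411.2237


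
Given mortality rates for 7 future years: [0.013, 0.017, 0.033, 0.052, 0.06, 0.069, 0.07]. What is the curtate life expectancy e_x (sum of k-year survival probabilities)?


e_x = sum_{k=1}^{n} k_p_x
k_p_x values:
  1_p_x = 0.987
  2_p_x = 0.970221
  3_p_x = 0.938204
  4_p_x = 0.889417
  5_p_x = 0.836052
  6_p_x = 0.778364
  7_p_x = 0.723879
e_x = 6.1231


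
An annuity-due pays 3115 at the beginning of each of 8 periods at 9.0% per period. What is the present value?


PV_due = PMT * (1-(1+i)^(-n))/i * (1+i)
PV_immediate = 17240.9615
PV_due = 17240.9615 * 1.09
= 18792.6481


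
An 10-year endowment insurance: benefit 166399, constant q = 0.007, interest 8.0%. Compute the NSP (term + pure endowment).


Term component = 7607.6721
Pure endowment = 10_p_x * v^10 * benefit = 0.932164 * 0.463193 * 166399 = 71846.5043
NSP = 79454.1763


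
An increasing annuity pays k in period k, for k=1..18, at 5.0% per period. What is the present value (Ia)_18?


(Ia)_n = sum_{k=1}^{n} k * v^k, v = 1/(1+i)
v = 0.952381
Sum computed term by term:
(Ia)_18 = 95.8939


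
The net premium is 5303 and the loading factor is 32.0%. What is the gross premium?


Gross = net * (1 + loading)
= 5303 * (1 + 0.32)
= 5303 * 1.32
= 6999.96


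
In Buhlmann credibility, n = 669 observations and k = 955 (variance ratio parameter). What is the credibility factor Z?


Z = n / (n + k)
= 669 / (669 + 955)
= 669 / 1624
= 0.4119


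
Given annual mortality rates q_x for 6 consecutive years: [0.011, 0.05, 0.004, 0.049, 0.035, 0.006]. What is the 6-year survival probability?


p_k = 1 - q_k for each year
Survival = product of (1 - q_k)
= 0.989 * 0.95 * 0.996 * 0.951 * 0.965 * 0.994
= 0.8536


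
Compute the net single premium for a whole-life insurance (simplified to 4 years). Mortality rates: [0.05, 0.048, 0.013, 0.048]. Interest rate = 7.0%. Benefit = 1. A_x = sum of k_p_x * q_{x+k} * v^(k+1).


v = 0.934579
Year 0: k_p_x=1.0, q=0.05, term=0.046729
Year 1: k_p_x=0.95, q=0.048, term=0.039829
Year 2: k_p_x=0.9044, q=0.013, term=0.009597
Year 3: k_p_x=0.892643, q=0.048, term=0.032688
A_x = 0.1288


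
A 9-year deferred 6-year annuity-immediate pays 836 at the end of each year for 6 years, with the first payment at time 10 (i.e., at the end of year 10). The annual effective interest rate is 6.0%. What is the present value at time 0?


PV at time 9 of the 6-year annuity-immediate:
a_n = 836 * (1-(1+0.06)^(-6))/0.06 = 4110.8831
Discount back 9 years to time 0:
PV = 4110.8831 * (1+0.06)^(-9)
= 4110.8831 * 0.591898
= 2433.2254


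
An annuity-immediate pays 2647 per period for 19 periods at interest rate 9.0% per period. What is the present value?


PV = PMT * (1 - (1+i)^(-n)) / i
= 2647 * (1 - (1+0.09)^(-19)) / 0.09
= 2647 * (1 - 0.19449) / 0.09
= 2647 * 8.950115
= 23690.9538


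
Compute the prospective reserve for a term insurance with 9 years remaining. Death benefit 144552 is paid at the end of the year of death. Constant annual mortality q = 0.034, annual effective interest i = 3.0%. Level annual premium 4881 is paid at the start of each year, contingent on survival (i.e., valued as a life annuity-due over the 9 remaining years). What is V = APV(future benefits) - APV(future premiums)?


v = 1/(1+i) = 0.970874
APV(future benefits) per unit = sum_{k=0}^{8} k_p_x * q * v^(k+1) = 0.233015
APV(future benefits) = 144552 * 0.233015 = 33682.839
Life annuity-due factor ä_{x:9} = sum_{k=0}^{8} k_p_x * v^k = 7.058995
APV(future premiums) = 4881 * 7.058995 = 34454.956
V = 33682.839 - 34454.956
= -772.117


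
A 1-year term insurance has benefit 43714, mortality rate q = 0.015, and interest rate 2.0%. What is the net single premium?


NSP = benefit * q * v
v = 1/(1+i) = 0.980392
NSP = 43714 * 0.015 * 0.980392
= 642.8529


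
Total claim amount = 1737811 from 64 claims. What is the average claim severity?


severity = total / number
= 1737811 / 64
= 27153.2969


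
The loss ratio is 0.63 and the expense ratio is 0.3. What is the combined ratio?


Combined ratio = loss ratio + expense ratio
= 0.63 + 0.3
= 0.93


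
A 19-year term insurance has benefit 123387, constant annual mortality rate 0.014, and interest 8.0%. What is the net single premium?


NSP = benefit * sum_{k=0}^{n-1} k_p_x * q * v^(k+1)
With constant q=0.014, v=0.925926
Sum = 0.122536
NSP = 123387 * 0.122536
= 15119.3233


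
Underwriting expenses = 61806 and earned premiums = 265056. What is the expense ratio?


Expense ratio = expenses / premiums
= 61806 / 265056
= 0.2332


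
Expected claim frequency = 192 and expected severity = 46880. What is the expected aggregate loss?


E[S] = E[N] * E[X]
= 192 * 46880
= 9.0010e+06


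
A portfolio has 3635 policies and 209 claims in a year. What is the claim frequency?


frequency = claims / policies
= 209 / 3635
= 0.0575


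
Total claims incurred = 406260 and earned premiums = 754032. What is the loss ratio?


Loss ratio = claims / premiums
= 406260 / 754032
= 0.5388


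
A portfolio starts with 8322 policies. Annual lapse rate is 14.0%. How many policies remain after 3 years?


remaining = initial * (1 - lapse)^years
= 8322 * (1 - 0.14)^3
= 8322 * 0.636056
= 5293.258


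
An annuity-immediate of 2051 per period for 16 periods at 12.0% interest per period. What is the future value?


FV = PMT * ((1+i)^n - 1) / i
= 2051 * ((1.12)^16 - 1) / 0.12
= 2051 * (6.130394 - 1) / 0.12
= 87686.9781


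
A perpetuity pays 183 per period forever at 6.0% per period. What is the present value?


PV = PMT / i
= 183 / 0.06
= 3050.0


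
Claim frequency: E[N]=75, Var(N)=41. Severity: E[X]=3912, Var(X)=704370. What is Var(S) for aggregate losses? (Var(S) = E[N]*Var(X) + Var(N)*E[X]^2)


Var(S) = E[N]*Var(X) + Var(N)*E[X]^2
= 75*704370 + 41*3912^2
= 52827750 + 627453504
= 6.8028e+08


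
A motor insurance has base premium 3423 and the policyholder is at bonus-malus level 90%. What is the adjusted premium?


adjusted = base * BM_level / 100
= 3423 * 90 / 100
= 3423 * 0.9
= 3080.7


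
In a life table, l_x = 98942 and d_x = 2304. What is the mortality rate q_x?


q_x = d_x / l_x
= 2304 / 98942
= 0.0233


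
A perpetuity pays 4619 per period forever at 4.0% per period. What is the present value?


PV = PMT / i
= 4619 / 0.04
= 115475.0


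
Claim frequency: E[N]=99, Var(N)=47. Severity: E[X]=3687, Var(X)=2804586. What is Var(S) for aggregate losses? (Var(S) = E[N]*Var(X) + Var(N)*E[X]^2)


Var(S) = E[N]*Var(X) + Var(N)*E[X]^2
= 99*2804586 + 47*3687^2
= 277654014 + 638916543
= 9.1657e+08


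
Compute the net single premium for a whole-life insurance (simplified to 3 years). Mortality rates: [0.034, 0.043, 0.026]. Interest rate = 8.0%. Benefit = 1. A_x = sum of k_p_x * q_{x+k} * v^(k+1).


v = 0.925926
Year 0: k_p_x=1.0, q=0.034, term=0.031481
Year 1: k_p_x=0.966, q=0.043, term=0.035612
Year 2: k_p_x=0.924462, q=0.026, term=0.019081
A_x = 0.0862


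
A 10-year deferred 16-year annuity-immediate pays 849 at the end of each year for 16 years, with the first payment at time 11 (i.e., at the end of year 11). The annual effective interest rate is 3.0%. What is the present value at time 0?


PV at time 10 of the 16-year annuity-immediate:
a_n = 849 * (1-(1+0.03)^(-16))/0.03 = 10664.3756
Discount back 10 years to time 0:
PV = 10664.3756 * (1+0.03)^(-10)
= 10664.3756 * 0.744094
= 7935.297


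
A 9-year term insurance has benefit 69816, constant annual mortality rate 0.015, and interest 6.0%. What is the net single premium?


NSP = benefit * sum_{k=0}^{n-1} k_p_x * q * v^(k+1)
With constant q=0.015, v=0.943396
Sum = 0.096676
NSP = 69816 * 0.096676
= 6749.4972


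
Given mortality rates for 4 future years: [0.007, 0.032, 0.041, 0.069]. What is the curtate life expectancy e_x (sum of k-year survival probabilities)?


e_x = sum_{k=1}^{n} k_p_x
k_p_x values:
  1_p_x = 0.993
  2_p_x = 0.961224
  3_p_x = 0.921814
  4_p_x = 0.858209
e_x = 3.7342


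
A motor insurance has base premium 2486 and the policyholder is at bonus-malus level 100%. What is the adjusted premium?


adjusted = base * BM_level / 100
= 2486 * 100 / 100
= 2486 * 1.0
= 2486.0


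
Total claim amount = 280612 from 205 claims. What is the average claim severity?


severity = total / number
= 280612 / 205
= 1368.839


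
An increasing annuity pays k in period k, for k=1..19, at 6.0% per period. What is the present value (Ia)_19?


(Ia)_n = sum_{k=1}^{n} k * v^k, v = 1/(1+i)
v = 0.943396
Sum computed term by term:
(Ia)_19 = 92.4643


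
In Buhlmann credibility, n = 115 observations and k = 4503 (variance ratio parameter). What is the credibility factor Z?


Z = n / (n + k)
= 115 / (115 + 4503)
= 115 / 4618
= 0.0249


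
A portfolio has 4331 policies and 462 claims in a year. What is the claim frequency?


frequency = claims / policies
= 462 / 4331
= 0.1067


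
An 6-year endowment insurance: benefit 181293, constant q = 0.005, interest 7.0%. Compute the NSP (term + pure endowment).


Term component = 4271.261
Pure endowment = 6_p_x * v^6 * benefit = 0.970373 * 0.666342 * 181293 = 117224.0857
NSP = 121495.3466


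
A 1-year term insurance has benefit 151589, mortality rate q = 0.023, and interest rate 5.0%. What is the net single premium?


NSP = benefit * q * v
v = 1/(1+i) = 0.952381
NSP = 151589 * 0.023 * 0.952381
= 3320.521


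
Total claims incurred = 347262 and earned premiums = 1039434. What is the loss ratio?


Loss ratio = claims / premiums
= 347262 / 1039434
= 0.3341


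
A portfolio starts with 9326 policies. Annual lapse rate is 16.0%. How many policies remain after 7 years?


remaining = initial * (1 - lapse)^years
= 9326 * (1 - 0.16)^7
= 9326 * 0.29509
= 2752.0126


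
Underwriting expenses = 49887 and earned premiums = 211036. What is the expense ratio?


Expense ratio = expenses / premiums
= 49887 / 211036
= 0.2364


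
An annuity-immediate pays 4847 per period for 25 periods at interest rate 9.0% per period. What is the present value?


PV = PMT * (1 - (1+i)^(-n)) / i
= 4847 * (1 - (1+0.09)^(-25)) / 0.09
= 4847 * (1 - 0.115968) / 0.09
= 4847 * 9.82258
= 47610.0433


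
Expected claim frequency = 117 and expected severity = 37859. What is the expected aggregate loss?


E[S] = E[N] * E[X]
= 117 * 37859
= 4.4295e+06


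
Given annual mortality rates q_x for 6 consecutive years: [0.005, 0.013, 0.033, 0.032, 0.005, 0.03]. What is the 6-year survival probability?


p_k = 1 - q_k for each year
Survival = product of (1 - q_k)
= 0.995 * 0.987 * 0.967 * 0.968 * 0.995 * 0.97
= 0.8872


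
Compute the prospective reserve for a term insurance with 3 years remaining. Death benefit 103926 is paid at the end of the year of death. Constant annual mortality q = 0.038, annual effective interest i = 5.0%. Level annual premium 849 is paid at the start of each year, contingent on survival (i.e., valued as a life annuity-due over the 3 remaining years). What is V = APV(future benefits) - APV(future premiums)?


v = 1/(1+i) = 0.952381
APV(future benefits) per unit = sum_{k=0}^{2} k_p_x * q * v^(k+1) = 0.099726
APV(future benefits) = 103926 * 0.099726 = 10364.1567
Life annuity-due factor ä_{x:3} = sum_{k=0}^{2} k_p_x * v^k = 2.755595
APV(future premiums) = 849 * 2.755595 = 2339.5005
V = 10364.1567 - 2339.5005
= 8024.6562


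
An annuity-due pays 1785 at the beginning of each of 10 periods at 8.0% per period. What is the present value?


PV_due = PMT * (1-(1+i)^(-n))/i * (1+i)
PV_immediate = 11977.4953
PV_due = 11977.4953 * 1.08
= 12935.6949


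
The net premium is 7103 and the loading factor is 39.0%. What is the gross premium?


Gross = net * (1 + loading)
= 7103 * (1 + 0.39)
= 7103 * 1.39
= 9873.17


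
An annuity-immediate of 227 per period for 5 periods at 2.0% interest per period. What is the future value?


FV = PMT * ((1+i)^n - 1) / i
= 227 * ((1.02)^5 - 1) / 0.02
= 227 * (1.104081 - 1) / 0.02
= 1181.3171


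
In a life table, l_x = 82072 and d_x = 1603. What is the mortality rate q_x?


q_x = d_x / l_x
= 1603 / 82072
= 0.0195


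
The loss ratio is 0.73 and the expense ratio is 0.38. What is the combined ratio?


Combined ratio = loss ratio + expense ratio
= 0.73 + 0.38
= 1.11


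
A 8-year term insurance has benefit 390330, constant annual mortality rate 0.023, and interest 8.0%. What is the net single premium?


NSP = benefit * sum_{k=0}^{n-1} k_p_x * q * v^(k+1)
With constant q=0.023, v=0.925926
Sum = 0.12315
NSP = 390330 * 0.12315
= 48068.9673


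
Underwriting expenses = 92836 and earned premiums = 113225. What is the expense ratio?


Expense ratio = expenses / premiums
= 92836 / 113225
= 0.8199


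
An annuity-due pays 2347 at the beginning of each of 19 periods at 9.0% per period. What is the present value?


PV_due = PMT * (1-(1+i)^(-n))/i * (1+i)
PV_immediate = 21005.9194
PV_due = 21005.9194 * 1.09
= 22896.4521


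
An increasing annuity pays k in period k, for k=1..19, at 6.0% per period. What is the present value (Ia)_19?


(Ia)_n = sum_{k=1}^{n} k * v^k, v = 1/(1+i)
v = 0.943396
Sum computed term by term:
(Ia)_19 = 92.4643


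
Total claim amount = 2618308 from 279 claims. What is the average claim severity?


severity = total / number
= 2618308 / 279
= 9384.6165


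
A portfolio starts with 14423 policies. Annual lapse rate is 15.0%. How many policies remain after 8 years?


remaining = initial * (1 - lapse)^years
= 14423 * (1 - 0.15)^8
= 14423 * 0.272491
= 3930.1308


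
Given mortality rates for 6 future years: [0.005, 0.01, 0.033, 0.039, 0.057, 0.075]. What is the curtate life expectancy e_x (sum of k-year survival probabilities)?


e_x = sum_{k=1}^{n} k_p_x
k_p_x values:
  1_p_x = 0.995
  2_p_x = 0.98505
  3_p_x = 0.952543
  4_p_x = 0.915394
  5_p_x = 0.863217
  6_p_x = 0.798475
e_x = 5.5097


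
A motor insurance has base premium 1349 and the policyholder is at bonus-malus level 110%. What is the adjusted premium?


adjusted = base * BM_level / 100
= 1349 * 110 / 100
= 1349 * 1.1
= 1483.9


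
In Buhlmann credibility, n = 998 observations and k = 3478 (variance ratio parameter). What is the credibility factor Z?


Z = n / (n + k)
= 998 / (998 + 3478)
= 998 / 4476
= 0.223


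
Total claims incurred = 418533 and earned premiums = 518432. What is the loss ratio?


Loss ratio = claims / premiums
= 418533 / 518432
= 0.8073


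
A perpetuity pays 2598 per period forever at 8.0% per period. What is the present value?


PV = PMT / i
= 2598 / 0.08
= 32475.0


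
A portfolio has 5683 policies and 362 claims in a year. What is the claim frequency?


frequency = claims / policies
= 362 / 5683
= 0.0637


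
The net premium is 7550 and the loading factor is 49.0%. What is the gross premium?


Gross = net * (1 + loading)
= 7550 * (1 + 0.49)
= 7550 * 1.49
= 11249.5


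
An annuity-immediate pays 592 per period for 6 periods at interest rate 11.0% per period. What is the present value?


PV = PMT * (1 - (1+i)^(-n)) / i
= 592 * (1 - (1+0.11)^(-6)) / 0.11
= 592 * (1 - 0.534641) / 0.11
= 592 * 4.230538
= 2504.4784


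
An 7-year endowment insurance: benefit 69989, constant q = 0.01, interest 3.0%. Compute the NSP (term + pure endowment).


Term component = 4236.8817
Pure endowment = 7_p_x * v^7 * benefit = 0.932065 * 0.813092 * 69989 = 53041.4732
NSP = 57278.3549


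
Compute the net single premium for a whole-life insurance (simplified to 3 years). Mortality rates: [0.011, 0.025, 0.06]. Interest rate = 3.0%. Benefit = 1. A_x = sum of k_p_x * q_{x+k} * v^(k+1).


v = 0.970874
Year 0: k_p_x=1.0, q=0.011, term=0.01068
Year 1: k_p_x=0.989, q=0.025, term=0.023306
Year 2: k_p_x=0.964275, q=0.06, term=0.052947
A_x = 0.0869


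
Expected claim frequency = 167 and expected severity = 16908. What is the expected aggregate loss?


E[S] = E[N] * E[X]
= 167 * 16908
= 2.8236e+06


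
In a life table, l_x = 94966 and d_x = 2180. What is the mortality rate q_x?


q_x = d_x / l_x
= 2180 / 94966
= 0.023


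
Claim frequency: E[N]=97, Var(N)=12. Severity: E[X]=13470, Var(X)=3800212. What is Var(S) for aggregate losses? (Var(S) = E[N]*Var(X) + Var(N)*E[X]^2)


Var(S) = E[N]*Var(X) + Var(N)*E[X]^2
= 97*3800212 + 12*13470^2
= 368620564 + 2177290800
= 2.5459e+09


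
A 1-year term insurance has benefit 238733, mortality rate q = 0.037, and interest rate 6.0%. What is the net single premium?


NSP = benefit * q * v
v = 1/(1+i) = 0.943396
NSP = 238733 * 0.037 * 0.943396
= 8333.133


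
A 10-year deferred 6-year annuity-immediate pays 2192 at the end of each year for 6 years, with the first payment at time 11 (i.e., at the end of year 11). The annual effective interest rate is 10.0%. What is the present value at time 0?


PV at time 10 of the 6-year annuity-immediate:
a_n = 2192 * (1-(1+0.1)^(-6))/0.1 = 9546.7315
Discount back 10 years to time 0:
PV = 9546.7315 * (1+0.1)^(-10)
= 9546.7315 * 0.385543
= 3680.6782


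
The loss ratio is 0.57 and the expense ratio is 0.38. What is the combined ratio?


Combined ratio = loss ratio + expense ratio
= 0.57 + 0.38
= 0.95


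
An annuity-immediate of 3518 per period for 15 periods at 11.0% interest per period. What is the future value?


FV = PMT * ((1+i)^n - 1) / i
= 3518 * ((1.11)^15 - 1) / 0.11
= 3518 * (4.784589 - 1) / 0.11
= 121038.0529


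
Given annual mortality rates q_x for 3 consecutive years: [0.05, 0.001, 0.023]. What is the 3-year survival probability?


p_k = 1 - q_k for each year
Survival = product of (1 - q_k)
= 0.95 * 0.999 * 0.977
= 0.9272


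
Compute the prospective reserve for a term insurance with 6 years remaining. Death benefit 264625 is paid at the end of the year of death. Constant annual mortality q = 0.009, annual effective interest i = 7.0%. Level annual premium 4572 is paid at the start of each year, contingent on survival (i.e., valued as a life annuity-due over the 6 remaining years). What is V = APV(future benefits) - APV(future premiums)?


v = 1/(1+i) = 0.934579
APV(future benefits) per unit = sum_{k=0}^{5} k_p_x * q * v^(k+1) = 0.04202
APV(future benefits) = 264625 * 0.04202 = 11119.4846
Life annuity-due factor ä_{x:6} = sum_{k=0}^{5} k_p_x * v^k = 4.995685
APV(future premiums) = 4572 * 4.995685 = 22840.2722
V = 11119.4846 - 22840.2722
= -11720.7876


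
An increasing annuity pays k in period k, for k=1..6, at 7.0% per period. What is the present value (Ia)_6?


(Ia)_n = sum_{k=1}^{n} k * v^k, v = 1/(1+i)
v = 0.934579
Sum computed term by term:
(Ia)_6 = 15.7449


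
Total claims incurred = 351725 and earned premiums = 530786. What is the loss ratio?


Loss ratio = claims / premiums
= 351725 / 530786
= 0.6626


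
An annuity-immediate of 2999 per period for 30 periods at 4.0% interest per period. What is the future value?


FV = PMT * ((1+i)^n - 1) / i
= 2999 * ((1.04)^30 - 1) / 0.04
= 2999 * (3.243398 - 1) / 0.04
= 168198.7283


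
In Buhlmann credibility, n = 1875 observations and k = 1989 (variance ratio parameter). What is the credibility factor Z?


Z = n / (n + k)
= 1875 / (1875 + 1989)
= 1875 / 3864
= 0.4852


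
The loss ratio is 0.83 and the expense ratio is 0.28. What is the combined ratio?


Combined ratio = loss ratio + expense ratio
= 0.83 + 0.28
= 1.11


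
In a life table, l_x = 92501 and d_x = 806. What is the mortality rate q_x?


q_x = d_x / l_x
= 806 / 92501
= 0.0087


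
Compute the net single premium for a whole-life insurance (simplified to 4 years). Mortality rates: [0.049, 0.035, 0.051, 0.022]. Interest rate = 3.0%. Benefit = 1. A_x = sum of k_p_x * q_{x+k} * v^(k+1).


v = 0.970874
Year 0: k_p_x=1.0, q=0.049, term=0.047573
Year 1: k_p_x=0.951, q=0.035, term=0.031374
Year 2: k_p_x=0.917715, q=0.051, term=0.042832
Year 3: k_p_x=0.870912, q=0.022, term=0.017023
A_x = 0.1388


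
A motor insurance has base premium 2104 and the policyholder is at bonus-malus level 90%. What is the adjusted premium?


adjusted = base * BM_level / 100
= 2104 * 90 / 100
= 2104 * 0.9
= 1893.6


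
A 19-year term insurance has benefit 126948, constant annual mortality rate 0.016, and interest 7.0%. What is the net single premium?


NSP = benefit * sum_{k=0}^{n-1} k_p_x * q * v^(k+1)
With constant q=0.016, v=0.934579
Sum = 0.148182
NSP = 126948 * 0.148182
= 18811.3613


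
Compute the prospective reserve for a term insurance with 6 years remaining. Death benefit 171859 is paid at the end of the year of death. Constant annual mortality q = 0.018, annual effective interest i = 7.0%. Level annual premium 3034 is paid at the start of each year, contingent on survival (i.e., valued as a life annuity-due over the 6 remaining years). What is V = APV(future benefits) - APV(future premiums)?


v = 1/(1+i) = 0.934579
APV(future benefits) per unit = sum_{k=0}^{5} k_p_x * q * v^(k+1) = 0.082322
APV(future benefits) = 171859 * 0.082322 = 14147.7022
Life annuity-due factor ä_{x:6} = sum_{k=0}^{5} k_p_x * v^k = 4.89356
APV(future premiums) = 3034 * 4.89356 = 14847.0605
V = 14147.7022 - 14847.0605
= -699.3583


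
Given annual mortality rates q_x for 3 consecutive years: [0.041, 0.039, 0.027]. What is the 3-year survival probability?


p_k = 1 - q_k for each year
Survival = product of (1 - q_k)
= 0.959 * 0.961 * 0.973
= 0.8967


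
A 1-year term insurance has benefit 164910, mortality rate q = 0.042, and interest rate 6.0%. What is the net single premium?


NSP = benefit * q * v
v = 1/(1+i) = 0.943396
NSP = 164910 * 0.042 * 0.943396
= 6534.1698


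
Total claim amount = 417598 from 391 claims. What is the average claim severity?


severity = total / number
= 417598 / 391
= 1068.0256


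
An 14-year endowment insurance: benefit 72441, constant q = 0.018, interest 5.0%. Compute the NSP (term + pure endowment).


Term component = 11665.2349
Pure endowment = 14_p_x * v^14 * benefit = 0.775463 * 0.505068 * 72441 = 28372.335
NSP = 40037.5698


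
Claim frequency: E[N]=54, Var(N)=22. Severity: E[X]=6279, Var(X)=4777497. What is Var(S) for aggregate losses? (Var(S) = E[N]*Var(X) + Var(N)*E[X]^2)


Var(S) = E[N]*Var(X) + Var(N)*E[X]^2
= 54*4777497 + 22*6279^2
= 257984838 + 867368502
= 1.1254e+09


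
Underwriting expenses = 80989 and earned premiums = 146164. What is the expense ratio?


Expense ratio = expenses / premiums
= 80989 / 146164
= 0.5541


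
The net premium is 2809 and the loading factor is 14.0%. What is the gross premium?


Gross = net * (1 + loading)
= 2809 * (1 + 0.14)
= 2809 * 1.14
= 3202.26


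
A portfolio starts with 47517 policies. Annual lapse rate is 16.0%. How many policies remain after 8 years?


remaining = initial * (1 - lapse)^years
= 47517 * (1 - 0.16)^8
= 47517 * 0.247876
= 11778.3187


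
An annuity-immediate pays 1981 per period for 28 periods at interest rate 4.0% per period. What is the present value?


PV = PMT * (1 - (1+i)^(-n)) / i
= 1981 * (1 - (1+0.04)^(-28)) / 0.04
= 1981 * (1 - 0.333477) / 0.04
= 1981 * 16.663063
= 33009.5282


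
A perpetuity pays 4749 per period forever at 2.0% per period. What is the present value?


PV = PMT / i
= 4749 / 0.02
= 237450.0


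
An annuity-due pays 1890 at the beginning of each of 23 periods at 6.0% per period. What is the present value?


PV_due = PMT * (1-(1+i)^(-n))/i * (1+i)
PV_immediate = 23253.3863
PV_due = 23253.3863 * 1.06
= 24648.5894


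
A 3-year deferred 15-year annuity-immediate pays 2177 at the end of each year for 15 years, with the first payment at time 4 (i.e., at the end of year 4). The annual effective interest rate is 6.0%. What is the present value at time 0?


PV at time 3 of the 15-year annuity-immediate:
a_n = 2177 * (1-(1+0.06)^(-15))/0.06 = 21143.566
Discount back 3 years to time 0:
PV = 21143.566 * (1+0.06)^(-3)
= 21143.566 * 0.839619
= 17752.5458


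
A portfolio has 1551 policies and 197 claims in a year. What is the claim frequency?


frequency = claims / policies
= 197 / 1551
= 0.127


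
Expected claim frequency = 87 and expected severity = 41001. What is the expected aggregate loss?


E[S] = E[N] * E[X]
= 87 * 41001
= 3.5671e+06


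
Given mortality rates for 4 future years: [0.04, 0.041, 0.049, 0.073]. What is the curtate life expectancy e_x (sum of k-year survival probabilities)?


e_x = sum_{k=1}^{n} k_p_x
k_p_x values:
  1_p_x = 0.96
  2_p_x = 0.92064
  3_p_x = 0.875529
  4_p_x = 0.811615
e_x = 3.5678


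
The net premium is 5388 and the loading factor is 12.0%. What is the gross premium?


Gross = net * (1 + loading)
= 5388 * (1 + 0.12)
= 5388 * 1.12
= 6034.56


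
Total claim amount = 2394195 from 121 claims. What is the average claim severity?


severity = total / number
= 2394195 / 121
= 19786.7355


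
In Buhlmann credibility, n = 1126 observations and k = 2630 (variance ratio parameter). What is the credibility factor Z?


Z = n / (n + k)
= 1126 / (1126 + 2630)
= 1126 / 3756
= 0.2998


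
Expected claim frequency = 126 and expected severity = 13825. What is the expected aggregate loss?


E[S] = E[N] * E[X]
= 126 * 13825
= 1.7420e+06


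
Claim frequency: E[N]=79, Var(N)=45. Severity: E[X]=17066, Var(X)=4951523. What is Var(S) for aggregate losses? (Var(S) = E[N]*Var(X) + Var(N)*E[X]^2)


Var(S) = E[N]*Var(X) + Var(N)*E[X]^2
= 79*4951523 + 45*17066^2
= 391170317 + 13106176020
= 1.3497e+10


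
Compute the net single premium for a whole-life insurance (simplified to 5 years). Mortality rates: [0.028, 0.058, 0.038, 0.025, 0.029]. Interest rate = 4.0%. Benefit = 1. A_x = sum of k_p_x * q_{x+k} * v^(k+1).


v = 0.961538
Year 0: k_p_x=1.0, q=0.028, term=0.026923
Year 1: k_p_x=0.972, q=0.058, term=0.052123
Year 2: k_p_x=0.915624, q=0.038, term=0.030931
Year 3: k_p_x=0.88083, q=0.025, term=0.018823
Year 4: k_p_x=0.85881, q=0.029, term=0.02047
A_x = 0.1493


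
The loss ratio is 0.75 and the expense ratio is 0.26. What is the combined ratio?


Combined ratio = loss ratio + expense ratio
= 0.75 + 0.26
= 1.01


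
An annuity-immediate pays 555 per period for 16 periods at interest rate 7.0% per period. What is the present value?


PV = PMT * (1 - (1+i)^(-n)) / i
= 555 * (1 - (1+0.07)^(-16)) / 0.07
= 555 * (1 - 0.338735) / 0.07
= 555 * 9.446649
= 5242.89


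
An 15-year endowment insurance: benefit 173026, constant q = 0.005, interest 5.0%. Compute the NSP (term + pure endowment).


Term component = 8711.4417
Pure endowment = 15_p_x * v^15 * benefit = 0.927569 * 0.481017 * 173026 = 77200.1409
NSP = 85911.5826


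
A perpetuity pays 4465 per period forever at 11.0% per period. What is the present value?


PV = PMT / i
= 4465 / 0.11
= 40590.9091


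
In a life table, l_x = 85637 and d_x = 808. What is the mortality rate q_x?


q_x = d_x / l_x
= 808 / 85637
= 0.0094


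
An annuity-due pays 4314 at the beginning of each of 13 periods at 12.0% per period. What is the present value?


PV_due = PMT * (1-(1+i)^(-n))/i * (1+i)
PV_immediate = 27711.1879
PV_due = 27711.1879 * 1.12
= 31036.5304


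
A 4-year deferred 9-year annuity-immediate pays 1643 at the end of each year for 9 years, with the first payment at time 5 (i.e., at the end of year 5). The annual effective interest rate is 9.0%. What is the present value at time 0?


PV at time 4 of the 9-year annuity-immediate:
a_n = 1643 * (1-(1+0.09)^(-9))/0.09 = 9850.1906
Discount back 4 years to time 0:
PV = 9850.1906 * (1+0.09)^(-4)
= 9850.1906 * 0.708425
= 6978.1234


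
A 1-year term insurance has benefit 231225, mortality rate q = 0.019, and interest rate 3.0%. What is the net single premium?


NSP = benefit * q * v
v = 1/(1+i) = 0.970874
NSP = 231225 * 0.019 * 0.970874
= 4265.3155


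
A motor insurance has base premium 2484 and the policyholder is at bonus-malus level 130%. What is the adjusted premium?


adjusted = base * BM_level / 100
= 2484 * 130 / 100
= 2484 * 1.3
= 3229.2


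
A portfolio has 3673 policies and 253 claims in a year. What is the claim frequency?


frequency = claims / policies
= 253 / 3673
= 0.0689


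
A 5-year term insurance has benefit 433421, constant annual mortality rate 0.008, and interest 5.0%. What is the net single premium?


NSP = benefit * sum_{k=0}^{n-1} k_p_x * q * v^(k+1)
With constant q=0.008, v=0.952381
Sum = 0.034113
NSP = 433421 * 0.034113
= 14785.1811


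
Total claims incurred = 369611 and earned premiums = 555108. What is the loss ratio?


Loss ratio = claims / premiums
= 369611 / 555108
= 0.6658


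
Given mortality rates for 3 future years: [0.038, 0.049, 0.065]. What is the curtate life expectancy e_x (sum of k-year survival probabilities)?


e_x = sum_{k=1}^{n} k_p_x
k_p_x values:
  1_p_x = 0.962
  2_p_x = 0.914862
  3_p_x = 0.855396
e_x = 2.7323


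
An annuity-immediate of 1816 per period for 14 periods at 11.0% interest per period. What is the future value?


FV = PMT * ((1+i)^n - 1) / i
= 1816 * ((1.11)^14 - 1) / 0.11
= 1816 * (4.310441 - 1) / 0.11
= 54652.3711


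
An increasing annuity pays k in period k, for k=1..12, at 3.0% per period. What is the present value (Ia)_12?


(Ia)_n = sum_{k=1}^{n} k * v^k, v = 1/(1+i)
v = 0.970874
Sum computed term by term:
(Ia)_12 = 61.2022


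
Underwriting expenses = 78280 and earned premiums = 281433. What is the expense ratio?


Expense ratio = expenses / premiums
= 78280 / 281433
= 0.2781


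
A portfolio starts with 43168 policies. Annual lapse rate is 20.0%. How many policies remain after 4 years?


remaining = initial * (1 - lapse)^years
= 43168 * (1 - 0.2)^4
= 43168 * 0.4096
= 17681.6128


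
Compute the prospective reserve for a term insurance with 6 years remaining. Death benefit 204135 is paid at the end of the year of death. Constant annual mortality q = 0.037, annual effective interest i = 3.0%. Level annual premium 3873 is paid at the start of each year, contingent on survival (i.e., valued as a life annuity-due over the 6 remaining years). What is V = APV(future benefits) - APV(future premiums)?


v = 1/(1+i) = 0.970874
APV(future benefits) per unit = sum_{k=0}^{5} k_p_x * q * v^(k+1) = 0.183379
APV(future benefits) = 204135 * 0.183379 = 37434.0787
Life annuity-due factor ä_{x:6} = sum_{k=0}^{5} k_p_x * v^k = 5.104876
APV(future premiums) = 3873 * 5.104876 = 19771.1838
V = 37434.0787 - 19771.1838
= 17662.8949


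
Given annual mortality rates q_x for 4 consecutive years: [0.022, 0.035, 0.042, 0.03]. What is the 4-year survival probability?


p_k = 1 - q_k for each year
Survival = product of (1 - q_k)
= 0.978 * 0.965 * 0.958 * 0.97
= 0.877


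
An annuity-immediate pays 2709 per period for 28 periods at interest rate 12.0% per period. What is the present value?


PV = PMT * (1 - (1+i)^(-n)) / i
= 2709 * (1 - (1+0.12)^(-28)) / 0.12
= 2709 * (1 - 0.041869) / 0.12
= 2709 * 7.984423
= 21629.8013


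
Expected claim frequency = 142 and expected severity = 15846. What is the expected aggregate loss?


E[S] = E[N] * E[X]
= 142 * 15846
= 2.2501e+06


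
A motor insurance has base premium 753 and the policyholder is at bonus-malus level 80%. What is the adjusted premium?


adjusted = base * BM_level / 100
= 753 * 80 / 100
= 753 * 0.8
= 602.4


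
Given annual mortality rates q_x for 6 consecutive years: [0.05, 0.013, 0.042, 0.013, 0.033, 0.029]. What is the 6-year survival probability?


p_k = 1 - q_k for each year
Survival = product of (1 - q_k)
= 0.95 * 0.987 * 0.958 * 0.987 * 0.967 * 0.971
= 0.8325


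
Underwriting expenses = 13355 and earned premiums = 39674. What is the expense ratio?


Expense ratio = expenses / premiums
= 13355 / 39674
= 0.3366


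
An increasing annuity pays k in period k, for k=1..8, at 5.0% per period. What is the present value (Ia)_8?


(Ia)_n = sum_{k=1}^{n} k * v^k, v = 1/(1+i)
v = 0.952381
Sum computed term by term:
(Ia)_8 = 27.4332


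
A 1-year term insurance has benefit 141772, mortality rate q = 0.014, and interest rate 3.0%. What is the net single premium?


NSP = benefit * q * v
v = 1/(1+i) = 0.970874
NSP = 141772 * 0.014 * 0.970874
= 1926.9981


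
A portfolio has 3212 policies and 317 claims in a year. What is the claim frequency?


frequency = claims / policies
= 317 / 3212
= 0.0987


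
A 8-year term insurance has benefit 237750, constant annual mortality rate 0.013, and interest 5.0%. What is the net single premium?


NSP = benefit * sum_{k=0}^{n-1} k_p_x * q * v^(k+1)
With constant q=0.013, v=0.952381
Sum = 0.080565
NSP = 237750 * 0.080565
= 19154.362


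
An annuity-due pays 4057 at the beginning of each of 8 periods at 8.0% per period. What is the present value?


PV_due = PMT * (1-(1+i)^(-n))/i * (1+i)
PV_immediate = 23314.1142
PV_due = 23314.1142 * 1.08
= 25179.2433


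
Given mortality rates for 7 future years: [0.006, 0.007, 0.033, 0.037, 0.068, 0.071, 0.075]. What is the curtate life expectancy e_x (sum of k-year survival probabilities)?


e_x = sum_{k=1}^{n} k_p_x
k_p_x values:
  1_p_x = 0.994
  2_p_x = 0.987042
  3_p_x = 0.95447
  4_p_x = 0.919154
  5_p_x = 0.856652
  6_p_x = 0.795829
  7_p_x = 0.736142
e_x = 6.2433


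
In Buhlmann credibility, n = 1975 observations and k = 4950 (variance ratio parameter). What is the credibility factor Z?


Z = n / (n + k)
= 1975 / (1975 + 4950)
= 1975 / 6925
= 0.2852


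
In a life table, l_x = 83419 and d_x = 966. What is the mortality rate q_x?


q_x = d_x / l_x
= 966 / 83419
= 0.0116


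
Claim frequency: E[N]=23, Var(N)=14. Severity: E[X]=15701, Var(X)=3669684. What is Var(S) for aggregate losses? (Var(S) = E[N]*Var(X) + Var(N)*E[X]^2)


Var(S) = E[N]*Var(X) + Var(N)*E[X]^2
= 23*3669684 + 14*15701^2
= 84402732 + 3451299614
= 3.5357e+09


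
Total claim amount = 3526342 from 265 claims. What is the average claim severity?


severity = total / number
= 3526342 / 265
= 13306.9509


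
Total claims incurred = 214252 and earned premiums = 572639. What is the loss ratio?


Loss ratio = claims / premiums
= 214252 / 572639
= 0.3741


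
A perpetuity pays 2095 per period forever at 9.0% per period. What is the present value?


PV = PMT / i
= 2095 / 0.09
= 23277.7778


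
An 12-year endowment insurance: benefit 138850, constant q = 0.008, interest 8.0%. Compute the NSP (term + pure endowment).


Term component = 8070.665
Pure endowment = 12_p_x * v^12 * benefit = 0.908113 * 0.397114 * 138850 = 50072.6855
NSP = 58143.3505


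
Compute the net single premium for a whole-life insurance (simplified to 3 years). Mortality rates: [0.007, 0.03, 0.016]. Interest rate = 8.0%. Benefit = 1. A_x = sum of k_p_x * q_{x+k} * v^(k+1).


v = 0.925926
Year 0: k_p_x=1.0, q=0.007, term=0.006481
Year 1: k_p_x=0.993, q=0.03, term=0.02554
Year 2: k_p_x=0.96321, q=0.016, term=0.012234
A_x = 0.0443


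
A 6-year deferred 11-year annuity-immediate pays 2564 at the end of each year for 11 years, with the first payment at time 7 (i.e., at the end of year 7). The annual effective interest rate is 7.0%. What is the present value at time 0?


PV at time 6 of the 11-year annuity-immediate:
a_n = 2564 * (1-(1+0.07)^(-11))/0.07 = 19226.601
Discount back 6 years to time 0:
PV = 19226.601 * (1+0.07)^(-6)
= 19226.601 * 0.666342
= 12811.4961


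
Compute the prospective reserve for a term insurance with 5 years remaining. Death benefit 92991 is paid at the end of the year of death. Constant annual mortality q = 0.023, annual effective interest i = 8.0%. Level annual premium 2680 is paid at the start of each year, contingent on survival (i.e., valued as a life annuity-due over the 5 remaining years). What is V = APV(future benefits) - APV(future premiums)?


v = 1/(1+i) = 0.925926
APV(future benefits) per unit = sum_{k=0}^{4} k_p_x * q * v^(k+1) = 0.088018
APV(future benefits) = 92991 * 0.088018 = 8184.8378
Life annuity-due factor ä_{x:5} = sum_{k=0}^{4} k_p_x * v^k = 4.132997
APV(future premiums) = 2680 * 4.132997 = 11076.4317
V = 8184.8378 - 11076.4317
= -2891.5939


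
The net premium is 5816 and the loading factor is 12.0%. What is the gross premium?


Gross = net * (1 + loading)
= 5816 * (1 + 0.12)
= 5816 * 1.12
= 6513.92


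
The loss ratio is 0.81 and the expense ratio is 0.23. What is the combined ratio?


Combined ratio = loss ratio + expense ratio
= 0.81 + 0.23
= 1.04


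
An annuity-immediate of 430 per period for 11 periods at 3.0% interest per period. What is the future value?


FV = PMT * ((1+i)^n - 1) / i
= 430 * ((1.03)^11 - 1) / 0.03
= 430 * (1.384234 - 1) / 0.03
= 5507.3521


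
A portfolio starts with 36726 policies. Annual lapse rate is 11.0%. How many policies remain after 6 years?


remaining = initial * (1 - lapse)^years
= 36726 * (1 - 0.11)^6
= 36726 * 0.496981
= 18252.1349


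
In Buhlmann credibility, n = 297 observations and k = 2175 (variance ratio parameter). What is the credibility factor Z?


Z = n / (n + k)
= 297 / (297 + 2175)
= 297 / 2472
= 0.1201


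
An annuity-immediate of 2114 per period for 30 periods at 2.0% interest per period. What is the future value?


FV = PMT * ((1+i)^n - 1) / i
= 2114 * ((1.02)^30 - 1) / 0.02
= 2114 * (1.811362 - 1) / 0.02
= 85760.9194


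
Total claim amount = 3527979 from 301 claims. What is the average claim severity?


severity = total / number
= 3527979 / 301
= 11720.8605


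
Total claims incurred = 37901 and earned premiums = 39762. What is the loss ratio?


Loss ratio = claims / premiums
= 37901 / 39762
= 0.9532


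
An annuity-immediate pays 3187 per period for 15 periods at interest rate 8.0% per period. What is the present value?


PV = PMT * (1 - (1+i)^(-n)) / i
= 3187 * (1 - (1+0.08)^(-15)) / 0.08
= 3187 * (1 - 0.315242) / 0.08
= 3187 * 8.559479
= 27279.0586


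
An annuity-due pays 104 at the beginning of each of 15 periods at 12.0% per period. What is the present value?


PV_due = PMT * (1-(1+i)^(-n))/i * (1+i)
PV_immediate = 708.3299
PV_due = 708.3299 * 1.12
= 793.3295


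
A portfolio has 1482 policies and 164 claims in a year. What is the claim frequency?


frequency = claims / policies
= 164 / 1482
= 0.1107


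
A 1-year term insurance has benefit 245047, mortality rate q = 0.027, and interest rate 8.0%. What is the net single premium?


NSP = benefit * q * v
v = 1/(1+i) = 0.925926
NSP = 245047 * 0.027 * 0.925926
= 6126.175


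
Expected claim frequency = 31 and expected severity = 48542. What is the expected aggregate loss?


E[S] = E[N] * E[X]
= 31 * 48542
= 1.5048e+06


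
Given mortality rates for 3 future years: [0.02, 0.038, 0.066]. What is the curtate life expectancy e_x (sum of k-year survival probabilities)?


e_x = sum_{k=1}^{n} k_p_x
k_p_x values:
  1_p_x = 0.98
  2_p_x = 0.94276
  3_p_x = 0.880538
e_x = 2.8033


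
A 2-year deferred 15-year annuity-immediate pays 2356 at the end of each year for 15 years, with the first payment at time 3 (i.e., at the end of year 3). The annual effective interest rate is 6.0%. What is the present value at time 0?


PV at time 2 of the 15-year annuity-immediate:
a_n = 2356 * (1-(1+0.06)^(-15))/0.06 = 22882.0586
Discount back 2 years to time 0:
PV = 22882.0586 * (1+0.06)^(-2)
= 22882.0586 * 0.889996
= 20364.9507
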